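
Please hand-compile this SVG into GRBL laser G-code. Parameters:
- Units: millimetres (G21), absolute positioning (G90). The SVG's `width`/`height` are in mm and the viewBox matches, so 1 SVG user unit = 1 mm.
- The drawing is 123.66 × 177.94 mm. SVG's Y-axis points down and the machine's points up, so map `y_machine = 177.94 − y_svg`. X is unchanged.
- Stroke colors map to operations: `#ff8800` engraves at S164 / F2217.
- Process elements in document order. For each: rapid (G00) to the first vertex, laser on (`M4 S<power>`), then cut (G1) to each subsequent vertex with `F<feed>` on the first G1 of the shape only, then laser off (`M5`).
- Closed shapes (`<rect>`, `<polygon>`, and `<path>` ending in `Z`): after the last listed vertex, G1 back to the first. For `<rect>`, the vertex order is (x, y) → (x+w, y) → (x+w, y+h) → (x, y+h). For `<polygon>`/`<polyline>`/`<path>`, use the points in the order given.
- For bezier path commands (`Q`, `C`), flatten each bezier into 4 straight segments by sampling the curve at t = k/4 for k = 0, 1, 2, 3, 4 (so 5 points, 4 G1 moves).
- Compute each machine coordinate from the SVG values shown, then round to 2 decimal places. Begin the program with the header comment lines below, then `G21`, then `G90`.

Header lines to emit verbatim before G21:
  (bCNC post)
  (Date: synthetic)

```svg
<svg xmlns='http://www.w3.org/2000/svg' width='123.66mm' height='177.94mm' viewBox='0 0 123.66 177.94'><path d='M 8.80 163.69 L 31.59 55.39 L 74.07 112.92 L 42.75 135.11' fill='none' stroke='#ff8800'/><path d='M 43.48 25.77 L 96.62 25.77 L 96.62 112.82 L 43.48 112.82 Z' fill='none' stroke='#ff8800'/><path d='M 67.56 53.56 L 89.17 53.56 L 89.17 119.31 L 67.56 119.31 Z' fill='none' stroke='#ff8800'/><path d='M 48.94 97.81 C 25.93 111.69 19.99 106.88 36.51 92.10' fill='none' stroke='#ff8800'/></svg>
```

(bCNC post)
(Date: synthetic)
G21
G90
G00 X8.80 Y14.25
M4 S164
G1 X31.59 Y122.55 F2217
G1 X74.07 Y65.02
G1 X42.75 Y42.83
M5
G00 X43.48 Y152.17
M4 S164
G1 X96.62 Y152.17 F2217
G1 X96.62 Y65.12
G1 X43.48 Y65.12
G1 X43.48 Y152.17
M5
G00 X67.56 Y124.38
M4 S164
G1 X89.17 Y124.38 F2217
G1 X89.17 Y58.63
G1 X67.56 Y58.63
G1 X67.56 Y124.38
M5
G00 X48.94 Y80.13
M4 S164
G1 X34.97 Y73.09 F2217
G1 X27.90 Y72.24
G1 X28.25 Y76.76
G1 X36.51 Y85.84
M5

1 u = 1 mm; y_m = 177.94 − y.

[1] `<path>` open polyline, #ff8800→engrave S164 F2217: (8.80,14.25) → (31.59,122.55) → (74.07,65.02) → (42.75,42.83)

[2] `<path>` rectangle, #ff8800→engrave S164 F2217: (43.48,152.17) → (96.62,152.17) → (96.62,65.12) → (43.48,65.12) → (43.48,152.17) (closed)

[3] `<path>` rectangle, #ff8800→engrave S164 F2217: (67.56,124.38) → (89.17,124.38) → (89.17,58.63) → (67.56,58.63) → (67.56,124.38) (closed)

[4] `<path>` cubic bezier, #ff8800→engrave S164 F2217: (48.94,80.13) → (34.97,73.09) → (27.90,72.24) → (28.25,76.76) → (36.51,85.84)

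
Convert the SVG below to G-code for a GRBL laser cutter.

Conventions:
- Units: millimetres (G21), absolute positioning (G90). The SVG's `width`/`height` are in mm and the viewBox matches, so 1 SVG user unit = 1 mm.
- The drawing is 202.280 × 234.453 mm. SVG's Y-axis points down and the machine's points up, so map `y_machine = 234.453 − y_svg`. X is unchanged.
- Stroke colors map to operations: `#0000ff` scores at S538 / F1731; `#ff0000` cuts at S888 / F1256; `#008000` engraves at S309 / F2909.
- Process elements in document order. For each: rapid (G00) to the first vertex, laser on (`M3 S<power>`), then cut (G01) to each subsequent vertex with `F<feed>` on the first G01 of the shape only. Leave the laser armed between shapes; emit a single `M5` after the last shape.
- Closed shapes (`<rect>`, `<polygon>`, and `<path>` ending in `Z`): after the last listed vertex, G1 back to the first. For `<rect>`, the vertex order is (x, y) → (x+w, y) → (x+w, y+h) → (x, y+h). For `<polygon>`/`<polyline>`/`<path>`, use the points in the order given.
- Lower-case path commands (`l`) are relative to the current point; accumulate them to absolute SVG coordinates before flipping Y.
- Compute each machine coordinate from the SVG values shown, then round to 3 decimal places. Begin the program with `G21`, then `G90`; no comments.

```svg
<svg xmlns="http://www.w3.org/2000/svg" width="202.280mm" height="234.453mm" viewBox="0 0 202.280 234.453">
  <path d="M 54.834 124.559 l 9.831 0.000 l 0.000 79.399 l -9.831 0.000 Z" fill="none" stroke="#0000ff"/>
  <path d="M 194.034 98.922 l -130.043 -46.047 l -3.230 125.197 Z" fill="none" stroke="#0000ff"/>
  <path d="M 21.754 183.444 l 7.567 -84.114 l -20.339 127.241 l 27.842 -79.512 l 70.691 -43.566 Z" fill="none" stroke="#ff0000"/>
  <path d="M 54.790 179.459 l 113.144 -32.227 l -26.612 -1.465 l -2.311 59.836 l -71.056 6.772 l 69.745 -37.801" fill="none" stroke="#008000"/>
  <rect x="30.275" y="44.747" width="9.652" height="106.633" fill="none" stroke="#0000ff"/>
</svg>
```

viewBox `0 0 202.280 234.453` with mm width/height → 1 unit = 1 mm. Flip: y_m = 234.453 − y_svg.

**Shape 1** — `<path>` rectangle, stroke `#0000ff` → score (S538, F1731). Machine vertices: (54.834,109.894) → (64.665,109.894) → (64.665,30.495) → (54.834,30.495) → (54.834,109.894). Closed: final G1 returns to the first vertex.

**Shape 2** — `<path>` closed polygon, stroke `#0000ff` → score (S538, F1731). Machine vertices: (194.034,135.531) → (63.991,181.578) → (60.761,56.381) → (194.034,135.531). Closed: final G1 returns to the first vertex.

**Shape 3** — `<path>` closed polygon, stroke `#ff0000` → cut (S888, F1256). Machine vertices: (21.754,51.009) → (29.321,135.123) → (8.982,7.882) → (36.824,87.394) → (107.515,130.960) → (21.754,51.009). Closed: final G1 returns to the first vertex.

**Shape 4** — `<path>` open polyline, stroke `#008000` → engrave (S309, F2909). Machine vertices: (54.790,54.994) → (167.934,87.221) → (141.322,88.686) → (139.011,28.850) → (67.955,22.078) → (137.700,59.879). Open path.

**Shape 5** — `<rect>` rectangle, stroke `#0000ff` → score (S538, F1731). Machine vertices: (30.275,189.706) → (39.927,189.706) → (39.927,83.073) → (30.275,83.073) → (30.275,189.706). Closed: final G1 returns to the first vertex.

G21
G90
G00 X54.834 Y109.894
M3 S538
G01 X64.665 Y109.894 F1731
G01 X64.665 Y30.495
G01 X54.834 Y30.495
G01 X54.834 Y109.894
G00 X194.034 Y135.531
M3 S538
G01 X63.991 Y181.578 F1731
G01 X60.761 Y56.381
G01 X194.034 Y135.531
G00 X21.754 Y51.009
M3 S888
G01 X29.321 Y135.123 F1256
G01 X8.982 Y7.882
G01 X36.824 Y87.394
G01 X107.515 Y130.960
G01 X21.754 Y51.009
G00 X54.790 Y54.994
M3 S309
G01 X167.934 Y87.221 F2909
G01 X141.322 Y88.686
G01 X139.011 Y28.850
G01 X67.955 Y22.078
G01 X137.700 Y59.879
G00 X30.275 Y189.706
M3 S538
G01 X39.927 Y189.706 F1731
G01 X39.927 Y83.073
G01 X30.275 Y83.073
G01 X30.275 Y189.706
M5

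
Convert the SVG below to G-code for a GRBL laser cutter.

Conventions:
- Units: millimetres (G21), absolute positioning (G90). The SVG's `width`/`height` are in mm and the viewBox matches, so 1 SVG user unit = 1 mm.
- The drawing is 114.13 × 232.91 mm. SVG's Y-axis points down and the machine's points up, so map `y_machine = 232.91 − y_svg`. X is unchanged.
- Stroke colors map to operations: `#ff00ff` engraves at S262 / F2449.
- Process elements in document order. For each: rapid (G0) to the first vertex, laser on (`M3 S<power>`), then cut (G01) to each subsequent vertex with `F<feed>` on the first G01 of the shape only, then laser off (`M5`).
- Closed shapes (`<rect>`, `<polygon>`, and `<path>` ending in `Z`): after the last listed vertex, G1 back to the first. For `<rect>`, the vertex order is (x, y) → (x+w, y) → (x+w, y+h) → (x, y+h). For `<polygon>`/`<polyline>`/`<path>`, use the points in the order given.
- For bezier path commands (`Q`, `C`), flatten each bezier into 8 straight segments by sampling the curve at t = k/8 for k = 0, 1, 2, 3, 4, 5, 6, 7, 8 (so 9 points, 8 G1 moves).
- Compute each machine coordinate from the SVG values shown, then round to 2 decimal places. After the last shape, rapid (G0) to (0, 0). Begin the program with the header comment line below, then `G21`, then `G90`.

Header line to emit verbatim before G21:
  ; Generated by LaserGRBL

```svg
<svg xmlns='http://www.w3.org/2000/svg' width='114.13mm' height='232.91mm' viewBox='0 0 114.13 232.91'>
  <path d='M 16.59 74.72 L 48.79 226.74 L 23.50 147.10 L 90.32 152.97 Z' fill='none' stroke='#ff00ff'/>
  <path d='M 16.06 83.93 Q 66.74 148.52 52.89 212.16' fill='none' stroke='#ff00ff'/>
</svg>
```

; Generated by LaserGRBL
G21
G90
G0 X16.59 Y158.19
M3 S262
G01 X48.79 Y6.17 F2449
G01 X23.50 Y85.81
G01 X90.32 Y79.94
G01 X16.59 Y158.19
M5
G0 X16.06 Y148.98
M3 S262
G01 X27.72 Y132.85 F2449
G01 X37.37 Y116.74
G01 X45.00 Y100.67
G01 X50.61 Y84.63
G01 X54.20 Y68.61
G01 X55.78 Y52.63
G01 X55.34 Y36.67
G01 X52.89 Y20.75
M5
G0 X0.00 Y0.00

viewBox `0 0 114.13 232.91` with mm width/height → 1 unit = 1 mm. Flip: y_m = 232.91 − y_svg.

**Shape 1** — `<path>` closed polygon, stroke `#ff00ff` → engrave (S262, F2449). Machine vertices: (16.59,158.19) → (48.79,6.17) → (23.50,85.81) → (90.32,79.94) → (16.59,158.19). Closed: final G1 returns to the first vertex.

**Shape 2** — `<path>` quadratic bezier, stroke `#ff00ff` → engrave (S262, F2449). Control points (SVG): P0=(16.06,83.93), P1=(66.74,148.52), P2=(52.89,212.16); sampled at t=k/8. Machine vertices: (16.06,148.98) → (27.72,132.85) → (37.37,116.74) → (45.00,100.67) → (50.61,84.63) → (54.20,68.61) → (55.78,52.63) → (55.34,36.67) → (52.89,20.75). Open path.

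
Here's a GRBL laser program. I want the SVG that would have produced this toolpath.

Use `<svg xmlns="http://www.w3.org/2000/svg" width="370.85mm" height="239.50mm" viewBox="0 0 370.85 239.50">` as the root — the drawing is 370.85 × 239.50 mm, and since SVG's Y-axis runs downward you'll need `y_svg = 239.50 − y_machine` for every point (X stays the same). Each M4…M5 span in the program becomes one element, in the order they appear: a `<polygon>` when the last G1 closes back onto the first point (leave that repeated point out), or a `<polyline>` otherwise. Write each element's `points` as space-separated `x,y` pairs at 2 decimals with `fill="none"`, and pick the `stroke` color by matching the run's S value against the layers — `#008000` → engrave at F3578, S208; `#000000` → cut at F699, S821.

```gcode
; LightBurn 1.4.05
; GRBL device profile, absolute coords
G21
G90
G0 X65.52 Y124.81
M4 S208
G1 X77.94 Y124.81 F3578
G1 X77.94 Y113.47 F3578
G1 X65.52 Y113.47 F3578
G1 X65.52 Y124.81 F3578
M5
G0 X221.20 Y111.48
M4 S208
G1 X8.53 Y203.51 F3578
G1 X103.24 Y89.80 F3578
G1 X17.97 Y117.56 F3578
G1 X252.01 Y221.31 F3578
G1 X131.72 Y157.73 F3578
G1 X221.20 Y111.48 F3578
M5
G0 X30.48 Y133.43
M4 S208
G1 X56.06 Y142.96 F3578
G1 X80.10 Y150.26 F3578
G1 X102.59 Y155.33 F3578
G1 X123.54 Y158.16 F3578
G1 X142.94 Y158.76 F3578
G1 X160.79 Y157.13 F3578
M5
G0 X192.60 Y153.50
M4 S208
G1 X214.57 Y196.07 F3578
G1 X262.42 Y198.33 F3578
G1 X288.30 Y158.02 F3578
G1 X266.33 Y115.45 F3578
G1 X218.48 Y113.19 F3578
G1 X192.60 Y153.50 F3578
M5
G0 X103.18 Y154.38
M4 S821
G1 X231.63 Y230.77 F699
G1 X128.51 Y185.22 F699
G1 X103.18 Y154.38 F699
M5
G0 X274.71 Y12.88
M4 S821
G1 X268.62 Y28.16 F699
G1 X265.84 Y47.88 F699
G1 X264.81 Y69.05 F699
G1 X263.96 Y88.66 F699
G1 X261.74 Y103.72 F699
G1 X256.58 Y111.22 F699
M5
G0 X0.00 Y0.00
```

<svg xmlns="http://www.w3.org/2000/svg" width="370.85mm" height="239.50mm" viewBox="0 0 370.85 239.50">
  <polygon points="65.52,114.69 77.94,114.69 77.94,126.03 65.52,126.03" fill="none" stroke="#008000"/>
  <polygon points="221.20,128.02 8.53,35.99 103.24,149.70 17.97,121.94 252.01,18.19 131.72,81.77" fill="none" stroke="#008000"/>
  <polyline points="30.48,106.07 56.06,96.54 80.10,89.24 102.59,84.17 123.54,81.34 142.94,80.74 160.79,82.37" fill="none" stroke="#008000"/>
  <polygon points="192.60,86.00 214.57,43.43 262.42,41.17 288.30,81.48 266.33,124.05 218.48,126.31" fill="none" stroke="#008000"/>
  <polygon points="103.18,85.12 231.63,8.73 128.51,54.28" fill="none" stroke="#000000"/>
  <polyline points="274.71,226.62 268.62,211.34 265.84,191.62 264.81,170.45 263.96,150.84 261.74,135.78 256.58,128.28" fill="none" stroke="#000000"/>
</svg>

y_svg = 239.50 − y_m.

[1] S208→`#008000` (engrave); closed run; points: 65.52,114.69 77.94,114.69 77.94,126.03 65.52,126.03

[2] S208→`#008000` (engrave); closed run; points: 221.20,128.02 8.53,35.99 103.24,149.70 17.97,121.94 252.01,18.19 131.72,81.77

[3] S208→`#008000` (engrave); open run; points: 30.48,106.07 56.06,96.54 80.10,89.24 102.59,84.17 123.54,81.34 142.94,80.74 160.79,82.37

[4] S208→`#008000` (engrave); closed run; points: 192.60,86.00 214.57,43.43 262.42,41.17 288.30,81.48 266.33,124.05 218.48,126.31

[5] S821→`#000000` (cut); closed run; points: 103.18,85.12 231.63,8.73 128.51,54.28

[6] S821→`#000000` (cut); open run; points: 274.71,226.62 268.62,211.34 265.84,191.62 264.81,170.45 263.96,150.84 261.74,135.78 256.58,128.28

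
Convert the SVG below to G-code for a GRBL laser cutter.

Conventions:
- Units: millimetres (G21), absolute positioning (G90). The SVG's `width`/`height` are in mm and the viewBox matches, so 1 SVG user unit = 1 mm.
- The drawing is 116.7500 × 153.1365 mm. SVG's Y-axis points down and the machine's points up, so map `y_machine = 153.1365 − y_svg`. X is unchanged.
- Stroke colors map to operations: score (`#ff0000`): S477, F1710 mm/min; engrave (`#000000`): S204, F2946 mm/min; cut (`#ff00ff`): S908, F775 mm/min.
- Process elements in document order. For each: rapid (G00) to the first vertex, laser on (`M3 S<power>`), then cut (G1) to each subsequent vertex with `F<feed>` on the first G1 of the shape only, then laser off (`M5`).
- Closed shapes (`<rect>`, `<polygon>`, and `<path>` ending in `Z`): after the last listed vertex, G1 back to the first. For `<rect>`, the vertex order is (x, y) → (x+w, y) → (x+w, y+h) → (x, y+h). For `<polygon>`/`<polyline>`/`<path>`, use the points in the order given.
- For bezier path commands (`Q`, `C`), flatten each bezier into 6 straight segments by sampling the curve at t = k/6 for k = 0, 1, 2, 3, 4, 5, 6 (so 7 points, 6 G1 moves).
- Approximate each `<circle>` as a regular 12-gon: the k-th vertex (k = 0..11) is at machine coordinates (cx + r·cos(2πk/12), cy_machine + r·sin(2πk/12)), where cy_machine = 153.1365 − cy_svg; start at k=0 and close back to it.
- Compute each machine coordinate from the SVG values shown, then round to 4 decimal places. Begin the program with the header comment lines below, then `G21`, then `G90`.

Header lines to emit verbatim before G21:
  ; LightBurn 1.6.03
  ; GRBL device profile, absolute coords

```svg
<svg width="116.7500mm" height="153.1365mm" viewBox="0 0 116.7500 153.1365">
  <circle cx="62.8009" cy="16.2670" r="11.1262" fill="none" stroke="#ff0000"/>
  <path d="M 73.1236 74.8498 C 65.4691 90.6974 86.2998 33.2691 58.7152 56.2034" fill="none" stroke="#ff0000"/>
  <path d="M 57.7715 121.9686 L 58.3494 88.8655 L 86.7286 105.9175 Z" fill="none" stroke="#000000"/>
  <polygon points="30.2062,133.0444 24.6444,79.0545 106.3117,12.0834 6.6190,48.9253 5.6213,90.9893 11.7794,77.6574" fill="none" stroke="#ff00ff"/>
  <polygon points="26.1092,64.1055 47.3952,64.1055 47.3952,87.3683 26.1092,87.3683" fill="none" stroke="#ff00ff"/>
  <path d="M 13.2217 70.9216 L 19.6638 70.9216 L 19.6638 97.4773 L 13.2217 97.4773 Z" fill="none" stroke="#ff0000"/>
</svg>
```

; LightBurn 1.6.03
; GRBL device profile, absolute coords
G21
G90
G00 X73.9271 Y136.8695
M3 S477
G1 X72.4365 Y142.4326 F1710
G1 X68.3640 Y146.5051
G1 X62.8009 Y147.9957
G1 X57.2378 Y146.5051
G1 X53.1653 Y142.4326
G1 X51.6747 Y136.8695
G1 X53.1653 Y131.3064
G1 X57.2378 Y127.2339
G1 X62.8009 Y125.7433
G1 X68.3640 Y127.2339
G1 X72.4365 Y131.3064
G1 X73.9271 Y136.8695
M5
G00 X73.1236 Y78.2867
M3 S477
G1 X71.3141 Y75.7579 F1710
G1 X72.1160 Y81.1741
G1 X73.3932 Y90.2674
G1 X73.0095 Y98.7702
G1 X68.8289 Y102.4147
G1 X58.7152 Y96.9331
M5
G00 X57.7715 Y31.1679
M3 S204
G1 X58.3494 Y64.2710 F2946
G1 X86.7286 Y47.2190
G1 X57.7715 Y31.1679
M5
G00 X30.2062 Y20.0921
M3 S908
G1 X24.6444 Y74.0820 F775
G1 X106.3117 Y141.0531
G1 X6.6190 Y104.2112
G1 X5.6213 Y62.1472
G1 X11.7794 Y75.4791
G1 X30.2062 Y20.0921
M5
G00 X26.1092 Y89.0310
M3 S908
G1 X47.3952 Y89.0310 F775
G1 X47.3952 Y65.7682
G1 X26.1092 Y65.7682
G1 X26.1092 Y89.0310
M5
G00 X13.2217 Y82.2149
M3 S477
G1 X19.6638 Y82.2149 F1710
G1 X19.6638 Y55.6592
G1 X13.2217 Y55.6592
G1 X13.2217 Y82.2149
M5

Since the viewBox matches the mm dimensions, user units are millimetres directly. The only transform is the Y-flip y_m = 153.1365 − y_svg.

Shape 1 is a circle drawn with `<circle>`. Its stroke #ff0000 means score at S477, F1710. After flipping Y the toolpath is (73.9271,136.8695) → (72.4365,142.4326) → (68.3640,146.5051) → (62.8009,147.9957) → (57.2378,146.5051) → (53.1653,142.4326) → (51.6747,136.8695) → (53.1653,131.3064) → (57.2378,127.2339) → (62.8009,125.7433) → (68.3640,127.2339) → (72.4365,131.3064) → (73.9271,136.8695), returning to the start.

Shape 2 is a cubic bezier drawn with `<path>`. Its stroke #ff0000 means score at S477, F1710. After flipping Y the toolpath is (73.1236,78.2867) → (71.3141,75.7579) → (72.1160,81.1741) → (73.3932,90.2674) → (73.0095,98.7702) → (68.8289,102.4147) → (58.7152,96.9331).

Shape 3 is a regular polygon drawn with `<path>`. Its stroke #000000 means engrave at S204, F2946. After flipping Y the toolpath is (57.7715,31.1679) → (58.3494,64.2710) → (86.7286,47.2190) → (57.7715,31.1679), returning to the start.

Shape 4 is a closed polygon drawn with `<polygon>`. Its stroke #ff00ff means cut at S908, F775. After flipping Y the toolpath is (30.2062,20.0921) → (24.6444,74.0820) → (106.3117,141.0531) → (6.6190,104.2112) → (5.6213,62.1472) → (11.7794,75.4791) → (30.2062,20.0921), returning to the start.

Shape 5 is a rectangle drawn with `<polygon>`. Its stroke #ff00ff means cut at S908, F775. After flipping Y the toolpath is (26.1092,89.0310) → (47.3952,89.0310) → (47.3952,65.7682) → (26.1092,65.7682) → (26.1092,89.0310), returning to the start.

Shape 6 is a rectangle drawn with `<path>`. Its stroke #ff0000 means score at S477, F1710. After flipping Y the toolpath is (13.2217,82.2149) → (19.6638,82.2149) → (19.6638,55.6592) → (13.2217,55.6592) → (13.2217,82.2149), returning to the start.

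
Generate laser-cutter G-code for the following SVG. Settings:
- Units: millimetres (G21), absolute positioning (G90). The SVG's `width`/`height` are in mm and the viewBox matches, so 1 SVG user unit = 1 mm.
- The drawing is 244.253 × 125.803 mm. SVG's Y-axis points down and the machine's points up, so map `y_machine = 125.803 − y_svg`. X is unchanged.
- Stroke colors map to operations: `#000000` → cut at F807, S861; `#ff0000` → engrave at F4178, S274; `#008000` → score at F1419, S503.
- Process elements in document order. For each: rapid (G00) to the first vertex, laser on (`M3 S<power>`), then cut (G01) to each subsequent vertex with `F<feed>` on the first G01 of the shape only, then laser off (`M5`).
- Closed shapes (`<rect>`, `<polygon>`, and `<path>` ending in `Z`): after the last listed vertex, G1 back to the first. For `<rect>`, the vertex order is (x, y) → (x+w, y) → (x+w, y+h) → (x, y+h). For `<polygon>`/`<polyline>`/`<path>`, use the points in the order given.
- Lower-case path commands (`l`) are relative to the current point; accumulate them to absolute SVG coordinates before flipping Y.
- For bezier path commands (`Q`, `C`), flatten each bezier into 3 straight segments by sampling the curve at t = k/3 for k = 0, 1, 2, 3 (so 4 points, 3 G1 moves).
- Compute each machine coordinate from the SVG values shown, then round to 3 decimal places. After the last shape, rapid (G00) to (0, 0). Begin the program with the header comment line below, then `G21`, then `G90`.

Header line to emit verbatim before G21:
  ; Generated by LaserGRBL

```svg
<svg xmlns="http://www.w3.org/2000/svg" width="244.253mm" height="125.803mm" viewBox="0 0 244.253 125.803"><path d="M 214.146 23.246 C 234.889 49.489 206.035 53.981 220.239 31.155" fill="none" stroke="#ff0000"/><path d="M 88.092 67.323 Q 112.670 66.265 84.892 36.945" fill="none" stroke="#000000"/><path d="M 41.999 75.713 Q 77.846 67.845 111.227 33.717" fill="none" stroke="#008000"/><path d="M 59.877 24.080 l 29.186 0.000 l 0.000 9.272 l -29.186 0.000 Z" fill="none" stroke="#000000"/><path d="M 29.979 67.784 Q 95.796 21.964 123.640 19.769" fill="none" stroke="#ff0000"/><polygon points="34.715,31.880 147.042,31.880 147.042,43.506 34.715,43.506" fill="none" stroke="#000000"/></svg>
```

viewBox `0 0 244.253 125.803` with mm width/height → 1 unit = 1 mm. Flip: y_m = 125.803 − y_svg.

**Shape 1** — `<path>` cubic bezier, stroke `#ff0000` → engrave (S274, F4178). Control points (SVG): P0=(214.146,23.246), P1=(234.889,49.489), P2=(206.035,53.981), P3=(220.239,31.155); sampled at t=k/3. Machine vertices: (214.146,102.557) → (221.788,83.771) → (216.956,80.722) → (220.239,94.648). Open path.

**Shape 2** — `<path>` quadratic bezier, stroke `#000000` → cut (S861, F807). Control points (SVG): P0=(88.092,67.323), P1=(112.670,66.265), P2=(84.892,36.945); sampled at t=k/3. Machine vertices: (88.092,58.480) → (98.660,62.326) → (97.593,72.452) → (84.892,88.858). Open path.

**Shape 3** — `<path>` quadratic bezier, stroke `#008000` → score (S503, F1419). Control points (SVG): P0=(41.999,75.713), P1=(77.846,67.845), P2=(111.227,33.717); sampled at t=k/3. Machine vertices: (41.999,50.090) → (65.623,58.253) → (88.699,72.252) → (111.227,92.086). Open path.

**Shape 4** — `<path>` rectangle, stroke `#000000` → cut (S861, F807). Machine vertices: (59.877,101.723) → (89.063,101.723) → (89.063,92.451) → (59.877,92.451) → (59.877,101.723). Closed: final G1 returns to the first vertex.

**Shape 5** — `<path>` quadratic bezier, stroke `#ff0000` → engrave (S274, F4178). Control points (SVG): P0=(29.979,67.784), P1=(95.796,21.964), P2=(123.640,19.769); sampled at t=k/3. Machine vertices: (29.979,58.019) → (69.638,83.718) → (100.858,99.723) → (123.640,106.034). Open path.

**Shape 6** — `<polygon>` rectangle, stroke `#000000` → cut (S861, F807). Machine vertices: (34.715,93.923) → (147.042,93.923) → (147.042,82.297) → (34.715,82.297) → (34.715,93.923). Closed: final G1 returns to the first vertex.

; Generated by LaserGRBL
G21
G90
G00 X214.146 Y102.557
M3 S274
G01 X221.788 Y83.771 F4178
G01 X216.956 Y80.722
G01 X220.239 Y94.648
M5
G00 X88.092 Y58.480
M3 S861
G01 X98.660 Y62.326 F807
G01 X97.593 Y72.452
G01 X84.892 Y88.858
M5
G00 X41.999 Y50.090
M3 S503
G01 X65.623 Y58.253 F1419
G01 X88.699 Y72.252
G01 X111.227 Y92.086
M5
G00 X59.877 Y101.723
M3 S861
G01 X89.063 Y101.723 F807
G01 X89.063 Y92.451
G01 X59.877 Y92.451
G01 X59.877 Y101.723
M5
G00 X29.979 Y58.019
M3 S274
G01 X69.638 Y83.718 F4178
G01 X100.858 Y99.723
G01 X123.640 Y106.034
M5
G00 X34.715 Y93.923
M3 S861
G01 X147.042 Y93.923 F807
G01 X147.042 Y82.297
G01 X34.715 Y82.297
G01 X34.715 Y93.923
M5
G00 X0.000 Y0.000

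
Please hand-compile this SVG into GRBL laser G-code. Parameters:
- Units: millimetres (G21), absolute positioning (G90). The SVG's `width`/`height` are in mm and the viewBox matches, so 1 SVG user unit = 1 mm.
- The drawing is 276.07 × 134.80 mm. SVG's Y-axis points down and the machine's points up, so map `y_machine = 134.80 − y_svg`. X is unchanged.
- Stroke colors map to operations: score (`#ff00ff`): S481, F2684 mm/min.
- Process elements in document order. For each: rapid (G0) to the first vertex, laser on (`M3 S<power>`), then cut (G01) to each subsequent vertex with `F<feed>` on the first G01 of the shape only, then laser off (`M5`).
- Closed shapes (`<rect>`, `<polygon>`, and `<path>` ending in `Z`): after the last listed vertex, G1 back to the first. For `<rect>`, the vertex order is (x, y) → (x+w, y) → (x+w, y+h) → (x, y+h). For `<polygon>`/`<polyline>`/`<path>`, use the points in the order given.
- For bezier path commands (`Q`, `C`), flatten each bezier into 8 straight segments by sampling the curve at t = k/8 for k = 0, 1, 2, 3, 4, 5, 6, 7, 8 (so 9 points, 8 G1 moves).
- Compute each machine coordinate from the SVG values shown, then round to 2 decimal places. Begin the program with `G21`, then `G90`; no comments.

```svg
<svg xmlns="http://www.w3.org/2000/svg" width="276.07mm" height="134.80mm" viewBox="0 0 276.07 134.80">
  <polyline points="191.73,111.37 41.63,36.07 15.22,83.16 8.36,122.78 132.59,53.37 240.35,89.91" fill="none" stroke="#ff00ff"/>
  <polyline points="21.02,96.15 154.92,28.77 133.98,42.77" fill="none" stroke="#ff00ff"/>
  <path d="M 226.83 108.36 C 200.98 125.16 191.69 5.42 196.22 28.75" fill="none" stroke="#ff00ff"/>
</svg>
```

G21
G90
G0 X191.73 Y23.43
M3 S481
G01 X41.63 Y98.73 F2684
G01 X15.22 Y51.64
G01 X8.36 Y12.02
G01 X132.59 Y81.43
G01 X240.35 Y44.89
M5
G0 X21.02 Y38.65
M3 S481
G01 X154.92 Y106.03 F2684
G01 X133.98 Y92.03
M5
G0 X226.83 Y26.44
M3 S481
G01 X217.91 Y25.99 F2684
G01 X210.50 Y35.07
G01 X204.59 Y50.40
G01 X200.13 Y68.69
G01 X197.10 Y86.68
G01 X195.46 Y101.09
G01 X195.17 Y108.64
G01 X196.22 Y106.05
M5

Since the viewBox matches the mm dimensions, user units are millimetres directly. The only transform is the Y-flip y_m = 134.80 − y_svg.

Shape 1 is a open polyline drawn with `<polyline>`. Its stroke #ff00ff means score at S481, F2684. After flipping Y the toolpath is (191.73,23.43) → (41.63,98.73) → (15.22,51.64) → (8.36,12.02) → (132.59,81.43) → (240.35,44.89).

Shape 2 is a open polyline drawn with `<polyline>`. Its stroke #ff00ff means score at S481, F2684. After flipping Y the toolpath is (21.02,38.65) → (154.92,106.03) → (133.98,92.03).

Shape 3 is a cubic bezier drawn with `<path>`. Its stroke #ff00ff means score at S481, F2684. After flipping Y the toolpath is (226.83,26.44) → (217.91,25.99) → (210.50,35.07) → (204.59,50.40) → (200.13,68.69) → (197.10,86.68) → (195.46,101.09) → (195.17,108.64) → (196.22,106.05).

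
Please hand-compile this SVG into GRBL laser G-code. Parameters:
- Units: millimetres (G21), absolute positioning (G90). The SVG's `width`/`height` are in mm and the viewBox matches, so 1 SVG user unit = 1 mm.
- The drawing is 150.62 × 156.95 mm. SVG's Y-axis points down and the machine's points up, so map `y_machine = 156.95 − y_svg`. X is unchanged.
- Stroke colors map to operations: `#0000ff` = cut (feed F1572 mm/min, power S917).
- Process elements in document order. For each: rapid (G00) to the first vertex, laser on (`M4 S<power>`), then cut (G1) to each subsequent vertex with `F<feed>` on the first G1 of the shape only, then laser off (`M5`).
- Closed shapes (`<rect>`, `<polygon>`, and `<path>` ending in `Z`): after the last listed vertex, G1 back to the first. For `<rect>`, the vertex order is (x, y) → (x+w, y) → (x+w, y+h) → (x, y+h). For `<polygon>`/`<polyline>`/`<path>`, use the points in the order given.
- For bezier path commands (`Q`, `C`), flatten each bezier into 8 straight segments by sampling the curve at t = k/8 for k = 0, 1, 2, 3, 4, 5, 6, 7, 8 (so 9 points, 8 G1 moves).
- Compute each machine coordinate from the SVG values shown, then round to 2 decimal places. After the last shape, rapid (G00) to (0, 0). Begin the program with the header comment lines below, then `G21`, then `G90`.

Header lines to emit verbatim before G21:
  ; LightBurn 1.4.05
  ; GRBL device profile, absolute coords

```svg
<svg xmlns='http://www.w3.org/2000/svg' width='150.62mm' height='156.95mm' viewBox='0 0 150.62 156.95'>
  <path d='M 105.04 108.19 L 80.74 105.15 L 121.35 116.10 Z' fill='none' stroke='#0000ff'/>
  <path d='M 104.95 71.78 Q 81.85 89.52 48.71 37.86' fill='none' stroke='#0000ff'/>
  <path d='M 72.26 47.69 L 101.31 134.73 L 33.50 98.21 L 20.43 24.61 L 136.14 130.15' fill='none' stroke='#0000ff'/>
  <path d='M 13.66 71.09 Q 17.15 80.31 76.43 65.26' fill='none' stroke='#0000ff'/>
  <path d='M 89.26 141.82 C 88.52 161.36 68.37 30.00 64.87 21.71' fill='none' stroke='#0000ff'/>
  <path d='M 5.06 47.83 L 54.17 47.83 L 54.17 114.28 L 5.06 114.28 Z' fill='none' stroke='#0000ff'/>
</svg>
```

Since the viewBox matches the mm dimensions, user units are millimetres directly. The only transform is the Y-flip y_m = 156.95 − y_svg.

Shape 1 is a closed polygon drawn with `<path>`. Its stroke #0000ff means cut at S917, F1572. After flipping Y the toolpath is (105.04,48.76) → (80.74,51.80) → (121.35,40.85) → (105.04,48.76), returning to the start.

Shape 2 is a quadratic bezier drawn with `<path>`. Its stroke #0000ff means cut at S917, F1572. After flipping Y the toolpath is (104.95,85.17) → (99.02,81.82) → (92.77,80.64) → (86.21,81.62) → (79.34,84.78) → (72.15,90.10) → (64.65,97.60) → (56.84,107.26) → (48.71,119.09).

Shape 3 is a open polyline drawn with `<path>`. Its stroke #0000ff means cut at S917, F1572. After flipping Y the toolpath is (72.26,109.26) → (101.31,22.22) → (33.50,58.74) → (20.43,132.34) → (136.14,26.80).

Shape 4 is a quadratic bezier drawn with `<path>`. Its stroke #0000ff means cut at S917, F1572. After flipping Y the toolpath is (13.66,85.86) → (15.40,83.93) → (18.89,82.77) → (24.12,82.36) → (31.10,82.71) → (39.82,83.82) → (50.28,85.68) → (62.48,88.31) → (76.43,91.69).

Shape 5 is a cubic bezier drawn with `<path>`. Its stroke #0000ff means cut at S917, F1572. After flipping Y the toolpath is (89.26,15.13) → (88.14,14.34) → (85.63,24.49) → (82.14,42.36) → (78.10,64.75) → (73.93,88.44) → (70.05,110.23) → (66.89,126.90) → (64.87,135.24).

Shape 6 is a rectangle drawn with `<path>`. Its stroke #0000ff means cut at S917, F1572. After flipping Y the toolpath is (5.06,109.12) → (54.17,109.12) → (54.17,42.67) → (5.06,42.67) → (5.06,109.12), returning to the start.

; LightBurn 1.4.05
; GRBL device profile, absolute coords
G21
G90
G00 X105.04 Y48.76
M4 S917
G1 X80.74 Y51.80 F1572
G1 X121.35 Y40.85
G1 X105.04 Y48.76
M5
G00 X104.95 Y85.17
M4 S917
G1 X99.02 Y81.82 F1572
G1 X92.77 Y80.64
G1 X86.21 Y81.62
G1 X79.34 Y84.78
G1 X72.15 Y90.10
G1 X64.65 Y97.60
G1 X56.84 Y107.26
G1 X48.71 Y119.09
M5
G00 X72.26 Y109.26
M4 S917
G1 X101.31 Y22.22 F1572
G1 X33.50 Y58.74
G1 X20.43 Y132.34
G1 X136.14 Y26.80
M5
G00 X13.66 Y85.86
M4 S917
G1 X15.40 Y83.93 F1572
G1 X18.89 Y82.77
G1 X24.12 Y82.36
G1 X31.10 Y82.71
G1 X39.82 Y83.82
G1 X50.28 Y85.68
G1 X62.48 Y88.31
G1 X76.43 Y91.69
M5
G00 X89.26 Y15.13
M4 S917
G1 X88.14 Y14.34 F1572
G1 X85.63 Y24.49
G1 X82.14 Y42.36
G1 X78.10 Y64.75
G1 X73.93 Y88.44
G1 X70.05 Y110.23
G1 X66.89 Y126.90
G1 X64.87 Y135.24
M5
G00 X5.06 Y109.12
M4 S917
G1 X54.17 Y109.12 F1572
G1 X54.17 Y42.67
G1 X5.06 Y42.67
G1 X5.06 Y109.12
M5
G00 X0.00 Y0.00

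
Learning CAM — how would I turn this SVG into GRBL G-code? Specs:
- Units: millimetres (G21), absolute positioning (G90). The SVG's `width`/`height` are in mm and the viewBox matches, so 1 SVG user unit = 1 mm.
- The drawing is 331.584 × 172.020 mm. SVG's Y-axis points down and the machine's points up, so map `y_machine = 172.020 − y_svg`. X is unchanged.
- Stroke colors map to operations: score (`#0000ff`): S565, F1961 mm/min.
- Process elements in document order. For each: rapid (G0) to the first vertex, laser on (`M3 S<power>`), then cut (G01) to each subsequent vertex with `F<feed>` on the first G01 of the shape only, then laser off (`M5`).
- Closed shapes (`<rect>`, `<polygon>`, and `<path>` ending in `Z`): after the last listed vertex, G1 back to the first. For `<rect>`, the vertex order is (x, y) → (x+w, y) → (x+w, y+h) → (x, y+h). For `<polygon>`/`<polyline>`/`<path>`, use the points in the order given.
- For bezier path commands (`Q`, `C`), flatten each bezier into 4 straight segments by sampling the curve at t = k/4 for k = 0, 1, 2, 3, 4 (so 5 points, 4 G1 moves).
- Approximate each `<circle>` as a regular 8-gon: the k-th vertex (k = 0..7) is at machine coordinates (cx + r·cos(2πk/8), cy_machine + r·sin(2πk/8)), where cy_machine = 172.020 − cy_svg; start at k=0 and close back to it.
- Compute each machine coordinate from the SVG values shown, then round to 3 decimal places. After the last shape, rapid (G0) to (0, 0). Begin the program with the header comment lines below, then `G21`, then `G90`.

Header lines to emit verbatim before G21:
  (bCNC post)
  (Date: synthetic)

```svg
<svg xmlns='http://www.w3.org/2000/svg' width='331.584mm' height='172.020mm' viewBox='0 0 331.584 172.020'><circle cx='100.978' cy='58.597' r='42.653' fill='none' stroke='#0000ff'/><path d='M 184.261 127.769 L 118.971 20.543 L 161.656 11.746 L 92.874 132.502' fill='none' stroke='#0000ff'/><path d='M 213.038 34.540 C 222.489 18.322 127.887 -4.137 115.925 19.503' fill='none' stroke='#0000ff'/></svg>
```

viewBox `0 0 331.584 172.020` with mm width/height → 1 unit = 1 mm. Flip: y_m = 172.020 − y_svg.

**Shape 1** — `<circle>` circle, stroke `#0000ff` → score (S565, F1961). Machine vertices: (143.631,113.423) → (131.138,143.583) → (100.978,156.076) → (70.818,143.583) → (58.325,113.423) → (70.818,83.263) → (100.978,70.770) → (131.138,83.263) → (143.631,113.423). Closed: final G1 returns to the first vertex.

**Shape 2** — `<path>` open polyline, stroke `#0000ff` → score (S565, F1961). Machine vertices: (184.261,44.251) → (118.971,151.477) → (161.656,160.274) → (92.874,39.518). Open path.

**Shape 3** — `<path>` cubic bezier, stroke `#0000ff` → score (S565, F1961). Control points (SVG): P0=(213.038,34.540), P1=(222.489,18.322), P2=(127.887,-4.137), P3=(115.925,19.503); sampled at t=k/4. Machine vertices: (213.038,137.480) → (203.533,149.996) → (172.511,159.945) → (137.474,162.421) → (115.925,152.517). Open path.

(bCNC post)
(Date: synthetic)
G21
G90
G0 X143.631 Y113.423
M3 S565
G01 X131.138 Y143.583 F1961
G01 X100.978 Y156.076
G01 X70.818 Y143.583
G01 X58.325 Y113.423
G01 X70.818 Y83.263
G01 X100.978 Y70.770
G01 X131.138 Y83.263
G01 X143.631 Y113.423
M5
G0 X184.261 Y44.251
M3 S565
G01 X118.971 Y151.477 F1961
G01 X161.656 Y160.274
G01 X92.874 Y39.518
M5
G0 X213.038 Y137.480
M3 S565
G01 X203.533 Y149.996 F1961
G01 X172.511 Y159.945
G01 X137.474 Y162.421
G01 X115.925 Y152.517
M5
G0 X0.000 Y0.000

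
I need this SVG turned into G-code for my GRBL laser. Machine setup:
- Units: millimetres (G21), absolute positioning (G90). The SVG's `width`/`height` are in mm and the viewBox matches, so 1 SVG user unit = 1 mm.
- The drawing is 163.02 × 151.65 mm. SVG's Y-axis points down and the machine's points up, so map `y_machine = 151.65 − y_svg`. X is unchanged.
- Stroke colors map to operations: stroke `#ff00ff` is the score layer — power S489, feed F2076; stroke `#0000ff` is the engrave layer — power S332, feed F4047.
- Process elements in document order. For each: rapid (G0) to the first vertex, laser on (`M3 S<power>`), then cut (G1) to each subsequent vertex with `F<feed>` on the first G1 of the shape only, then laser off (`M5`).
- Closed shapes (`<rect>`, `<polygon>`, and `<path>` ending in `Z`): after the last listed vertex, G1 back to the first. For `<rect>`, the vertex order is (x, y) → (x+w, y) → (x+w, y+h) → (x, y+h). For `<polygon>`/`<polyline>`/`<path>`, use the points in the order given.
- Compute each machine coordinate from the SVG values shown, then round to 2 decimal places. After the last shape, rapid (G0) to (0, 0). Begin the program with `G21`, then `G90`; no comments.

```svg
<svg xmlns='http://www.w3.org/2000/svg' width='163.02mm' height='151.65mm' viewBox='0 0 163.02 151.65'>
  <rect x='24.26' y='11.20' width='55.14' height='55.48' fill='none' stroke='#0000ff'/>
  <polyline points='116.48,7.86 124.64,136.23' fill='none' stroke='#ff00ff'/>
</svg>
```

1 u = 1 mm; y_m = 151.65 − y.

[1] `<rect>` rectangle, #0000ff→engrave S332 F4047: (24.26,140.45) → (79.40,140.45) → (79.40,84.97) → (24.26,84.97) → (24.26,140.45) (closed)

[2] `<polyline>` line segment, #ff00ff→score S489 F2076: (116.48,143.79) → (124.64,15.42)

G21
G90
G0 X24.26 Y140.45
M3 S332
G1 X79.40 Y140.45 F4047
G1 X79.40 Y84.97
G1 X24.26 Y84.97
G1 X24.26 Y140.45
M5
G0 X116.48 Y143.79
M3 S489
G1 X124.64 Y15.42 F2076
M5
G0 X0.00 Y0.00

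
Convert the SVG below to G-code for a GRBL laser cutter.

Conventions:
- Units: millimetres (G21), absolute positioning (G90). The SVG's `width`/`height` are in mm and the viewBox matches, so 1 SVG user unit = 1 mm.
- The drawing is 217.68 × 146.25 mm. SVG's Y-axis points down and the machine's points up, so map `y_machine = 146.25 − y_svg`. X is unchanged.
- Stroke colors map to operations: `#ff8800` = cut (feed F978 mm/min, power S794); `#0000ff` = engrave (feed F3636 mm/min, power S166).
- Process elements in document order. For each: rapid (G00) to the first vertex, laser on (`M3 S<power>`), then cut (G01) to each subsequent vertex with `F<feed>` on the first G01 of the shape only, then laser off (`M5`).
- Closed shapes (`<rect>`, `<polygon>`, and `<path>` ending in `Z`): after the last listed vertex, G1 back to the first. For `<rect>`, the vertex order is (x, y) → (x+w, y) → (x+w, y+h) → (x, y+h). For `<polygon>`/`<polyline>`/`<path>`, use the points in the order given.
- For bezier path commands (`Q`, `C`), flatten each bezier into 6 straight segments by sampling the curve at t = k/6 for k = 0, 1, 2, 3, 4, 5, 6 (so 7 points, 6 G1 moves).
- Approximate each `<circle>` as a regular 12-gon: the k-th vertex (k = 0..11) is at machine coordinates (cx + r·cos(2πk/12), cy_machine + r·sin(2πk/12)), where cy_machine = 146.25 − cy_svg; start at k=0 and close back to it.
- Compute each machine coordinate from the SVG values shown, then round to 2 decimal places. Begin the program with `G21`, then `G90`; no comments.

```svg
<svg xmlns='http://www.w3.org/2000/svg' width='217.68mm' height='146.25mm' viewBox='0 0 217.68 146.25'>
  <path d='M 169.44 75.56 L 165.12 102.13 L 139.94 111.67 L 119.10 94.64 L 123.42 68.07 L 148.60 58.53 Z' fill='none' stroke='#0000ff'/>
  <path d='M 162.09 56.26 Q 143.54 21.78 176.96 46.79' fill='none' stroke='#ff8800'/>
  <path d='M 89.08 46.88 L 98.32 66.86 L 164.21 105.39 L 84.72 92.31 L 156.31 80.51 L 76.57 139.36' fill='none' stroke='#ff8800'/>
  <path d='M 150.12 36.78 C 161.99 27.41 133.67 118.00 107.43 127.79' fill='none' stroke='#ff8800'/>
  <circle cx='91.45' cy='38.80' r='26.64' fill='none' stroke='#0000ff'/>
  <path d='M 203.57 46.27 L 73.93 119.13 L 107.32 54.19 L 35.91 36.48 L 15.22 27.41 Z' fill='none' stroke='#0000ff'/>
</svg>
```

1 u = 1 mm; y_m = 146.25 − y.

[1] `<path>` regular polygon, #0000ff→engrave S166 F3636: (169.44,70.69) → (165.12,44.12) → (139.94,34.58) → (119.10,51.61) → (123.42,78.18) → (148.60,87.72) → (169.44,70.69) (closed)

[2] `<path>` quadratic bezier, #ff8800→cut S794 F978: (162.09,89.99) → (157.35,99.83) → (155.50,106.37) → (156.53,109.60) → (160.45,109.52) → (167.26,106.14) → (176.96,99.46)

[3] `<path>` open polyline, #ff8800→cut S794 F978: (89.08,99.37) → (98.32,79.39) → (164.21,40.86) → (84.72,53.94) → (156.31,65.74) → (76.57,6.89)

[4] `<path>` cubic bezier, #ff8800→cut S794 F978: (150.12,109.47) → (152.90,106.66) → (150.16,92.21) → (143.07,71.15) → (132.80,48.49) → (120.53,29.25) → (107.43,18.46)

[5] `<circle>` circle, #0000ff→engrave S166 F3636: (118.09,107.45) → (114.52,120.77) → (104.77,130.52) → (91.45,134.09) → (78.13,130.52) → (68.38,120.77) → (64.81,107.45) → (68.38,94.13) → (78.13,84.38) → (91.45,80.81) → (104.77,84.38) → (114.52,94.13) → (118.09,107.45) (closed)

[6] `<path>` closed polygon, #0000ff→engrave S166 F3636: (203.57,99.98) → (73.93,27.12) → (107.32,92.06) → (35.91,109.77) → (15.22,118.84) → (203.57,99.98) (closed)

G21
G90
G00 X169.44 Y70.69
M3 S166
G01 X165.12 Y44.12 F3636
G01 X139.94 Y34.58
G01 X119.10 Y51.61
G01 X123.42 Y78.18
G01 X148.60 Y87.72
G01 X169.44 Y70.69
M5
G00 X162.09 Y89.99
M3 S794
G01 X157.35 Y99.83 F978
G01 X155.50 Y106.37
G01 X156.53 Y109.60
G01 X160.45 Y109.52
G01 X167.26 Y106.14
G01 X176.96 Y99.46
M5
G00 X89.08 Y99.37
M3 S794
G01 X98.32 Y79.39 F978
G01 X164.21 Y40.86
G01 X84.72 Y53.94
G01 X156.31 Y65.74
G01 X76.57 Y6.89
M5
G00 X150.12 Y109.47
M3 S794
G01 X152.90 Y106.66 F978
G01 X150.16 Y92.21
G01 X143.07 Y71.15
G01 X132.80 Y48.49
G01 X120.53 Y29.25
G01 X107.43 Y18.46
M5
G00 X118.09 Y107.45
M3 S166
G01 X114.52 Y120.77 F3636
G01 X104.77 Y130.52
G01 X91.45 Y134.09
G01 X78.13 Y130.52
G01 X68.38 Y120.77
G01 X64.81 Y107.45
G01 X68.38 Y94.13
G01 X78.13 Y84.38
G01 X91.45 Y80.81
G01 X104.77 Y84.38
G01 X114.52 Y94.13
G01 X118.09 Y107.45
M5
G00 X203.57 Y99.98
M3 S166
G01 X73.93 Y27.12 F3636
G01 X107.32 Y92.06
G01 X35.91 Y109.77
G01 X15.22 Y118.84
G01 X203.57 Y99.98
M5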